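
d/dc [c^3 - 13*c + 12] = 3*c^2 - 13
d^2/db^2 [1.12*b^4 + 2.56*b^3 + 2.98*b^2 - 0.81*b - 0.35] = 13.44*b^2 + 15.36*b + 5.96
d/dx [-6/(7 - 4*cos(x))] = 24*sin(x)/(4*cos(x) - 7)^2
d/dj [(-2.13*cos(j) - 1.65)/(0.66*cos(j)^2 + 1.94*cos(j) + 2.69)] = (-1.4058*cos(j)^2 - 2.178*cos(j) + 2.5287)*sin(j)/(0.4356*cos(j)^4 + 2.5608*cos(j)^3 + 7.3144*cos(j)^2 + 10.4372*cos(j) + 7.2361)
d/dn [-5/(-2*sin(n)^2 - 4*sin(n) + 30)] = -5*(sin(n) + 1)*cos(n)/(sin(n)^2 + 2*sin(n) - 15)^2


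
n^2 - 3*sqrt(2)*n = n*(n - 3*sqrt(2))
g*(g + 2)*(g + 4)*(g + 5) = g^4 + 11*g^3 + 38*g^2 + 40*g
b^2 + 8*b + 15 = (b + 3)*(b + 5)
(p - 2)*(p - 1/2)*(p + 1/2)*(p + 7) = p^4 + 5*p^3 - 57*p^2/4 - 5*p/4 + 7/2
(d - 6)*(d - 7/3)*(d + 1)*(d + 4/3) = d^4 - 6*d^3 - 37*d^2/9 + 194*d/9 + 56/3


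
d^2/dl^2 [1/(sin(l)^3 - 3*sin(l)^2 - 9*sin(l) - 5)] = 3*(-3*sin(l)^3 + 20*sin(l)^2 - 53*sin(l) + 44)/((sin(l) - 5)^3*(sin(l) + 1)^3)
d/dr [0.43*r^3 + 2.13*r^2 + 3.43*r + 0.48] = 1.29*r^2 + 4.26*r + 3.43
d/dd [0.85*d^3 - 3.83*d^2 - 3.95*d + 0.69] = 2.55*d^2 - 7.66*d - 3.95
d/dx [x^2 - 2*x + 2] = 2*x - 2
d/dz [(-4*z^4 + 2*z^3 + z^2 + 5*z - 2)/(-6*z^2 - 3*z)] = (16*z^5 + 8*z^4 - 4*z^3 + 9*z^2 - 8*z - 2)/(3*z^2*(4*z^2 + 4*z + 1))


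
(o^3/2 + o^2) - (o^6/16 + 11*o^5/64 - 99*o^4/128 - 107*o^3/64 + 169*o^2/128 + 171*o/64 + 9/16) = -o^6/16 - 11*o^5/64 + 99*o^4/128 + 139*o^3/64 - 41*o^2/128 - 171*o/64 - 9/16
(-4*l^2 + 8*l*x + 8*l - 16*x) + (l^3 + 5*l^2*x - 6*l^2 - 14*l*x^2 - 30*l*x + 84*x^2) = l^3 + 5*l^2*x - 10*l^2 - 14*l*x^2 - 22*l*x + 8*l + 84*x^2 - 16*x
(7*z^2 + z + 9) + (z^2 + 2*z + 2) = 8*z^2 + 3*z + 11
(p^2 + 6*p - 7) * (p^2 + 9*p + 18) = p^4 + 15*p^3 + 65*p^2 + 45*p - 126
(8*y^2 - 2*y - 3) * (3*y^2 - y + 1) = 24*y^4 - 14*y^3 + y^2 + y - 3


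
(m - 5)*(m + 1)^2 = m^3 - 3*m^2 - 9*m - 5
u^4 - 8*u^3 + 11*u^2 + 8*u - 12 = (u - 6)*(u - 2)*(u - 1)*(u + 1)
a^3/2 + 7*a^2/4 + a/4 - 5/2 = (a/2 + 1)*(a - 1)*(a + 5/2)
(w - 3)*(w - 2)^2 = w^3 - 7*w^2 + 16*w - 12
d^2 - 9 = (d - 3)*(d + 3)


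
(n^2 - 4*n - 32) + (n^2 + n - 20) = 2*n^2 - 3*n - 52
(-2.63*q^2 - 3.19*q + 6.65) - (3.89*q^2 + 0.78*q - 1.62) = -6.52*q^2 - 3.97*q + 8.27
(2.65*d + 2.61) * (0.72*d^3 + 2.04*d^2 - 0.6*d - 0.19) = 1.908*d^4 + 7.2852*d^3 + 3.7344*d^2 - 2.0695*d - 0.4959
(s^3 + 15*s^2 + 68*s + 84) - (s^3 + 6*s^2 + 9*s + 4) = 9*s^2 + 59*s + 80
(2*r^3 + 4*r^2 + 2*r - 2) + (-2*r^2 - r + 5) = 2*r^3 + 2*r^2 + r + 3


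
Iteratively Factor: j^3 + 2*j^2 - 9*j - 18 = (j + 2)*(j^2 - 9) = (j - 3)*(j + 2)*(j + 3)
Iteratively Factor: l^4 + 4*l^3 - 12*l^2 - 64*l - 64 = (l - 4)*(l^3 + 8*l^2 + 20*l + 16) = (l - 4)*(l + 2)*(l^2 + 6*l + 8) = (l - 4)*(l + 2)^2*(l + 4)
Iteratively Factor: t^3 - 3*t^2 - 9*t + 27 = (t + 3)*(t^2 - 6*t + 9) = (t - 3)*(t + 3)*(t - 3)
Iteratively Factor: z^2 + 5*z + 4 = (z + 1)*(z + 4)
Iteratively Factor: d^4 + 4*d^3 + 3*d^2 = (d + 3)*(d^3 + d^2) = d*(d + 3)*(d^2 + d) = d^2*(d + 3)*(d + 1)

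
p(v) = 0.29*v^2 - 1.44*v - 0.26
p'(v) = 0.58*v - 1.44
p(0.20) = -0.54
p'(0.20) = -1.32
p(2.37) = -2.04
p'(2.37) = -0.07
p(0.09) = -0.39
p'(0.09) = -1.39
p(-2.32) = 4.64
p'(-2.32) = -2.79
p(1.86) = -1.94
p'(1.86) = -0.36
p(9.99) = 14.30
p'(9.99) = 4.35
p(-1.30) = 2.10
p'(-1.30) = -2.19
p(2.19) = -2.02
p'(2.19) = -0.17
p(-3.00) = 6.67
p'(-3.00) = -3.18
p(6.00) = 1.54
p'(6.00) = 2.04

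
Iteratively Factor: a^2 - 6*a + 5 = (a - 1)*(a - 5)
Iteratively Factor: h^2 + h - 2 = (h - 1)*(h + 2)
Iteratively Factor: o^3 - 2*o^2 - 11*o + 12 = (o + 3)*(o^2 - 5*o + 4) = (o - 1)*(o + 3)*(o - 4)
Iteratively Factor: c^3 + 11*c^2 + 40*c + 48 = (c + 4)*(c^2 + 7*c + 12) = (c + 3)*(c + 4)*(c + 4)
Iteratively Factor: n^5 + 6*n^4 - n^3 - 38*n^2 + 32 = (n - 1)*(n^4 + 7*n^3 + 6*n^2 - 32*n - 32) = (n - 1)*(n + 4)*(n^3 + 3*n^2 - 6*n - 8) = (n - 1)*(n + 1)*(n + 4)*(n^2 + 2*n - 8) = (n - 1)*(n + 1)*(n + 4)^2*(n - 2)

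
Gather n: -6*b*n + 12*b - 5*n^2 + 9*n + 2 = 12*b - 5*n^2 + n*(9 - 6*b) + 2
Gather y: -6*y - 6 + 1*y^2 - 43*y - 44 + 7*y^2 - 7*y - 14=8*y^2 - 56*y - 64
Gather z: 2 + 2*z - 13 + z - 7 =3*z - 18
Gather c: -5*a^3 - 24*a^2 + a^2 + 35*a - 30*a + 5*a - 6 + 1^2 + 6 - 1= -5*a^3 - 23*a^2 + 10*a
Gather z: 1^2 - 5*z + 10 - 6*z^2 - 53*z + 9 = -6*z^2 - 58*z + 20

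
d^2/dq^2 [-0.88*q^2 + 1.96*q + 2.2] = -1.76000000000000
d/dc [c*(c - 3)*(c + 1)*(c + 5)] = 4*c^3 + 9*c^2 - 26*c - 15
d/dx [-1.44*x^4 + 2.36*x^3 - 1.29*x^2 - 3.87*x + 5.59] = -5.76*x^3 + 7.08*x^2 - 2.58*x - 3.87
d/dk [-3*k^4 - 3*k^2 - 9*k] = -12*k^3 - 6*k - 9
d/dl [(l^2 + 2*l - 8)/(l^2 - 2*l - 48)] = 4*(-l^2 - 20*l - 28)/(l^4 - 4*l^3 - 92*l^2 + 192*l + 2304)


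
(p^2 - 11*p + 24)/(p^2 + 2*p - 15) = (p - 8)/(p + 5)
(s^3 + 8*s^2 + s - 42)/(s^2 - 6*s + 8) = (s^2 + 10*s + 21)/(s - 4)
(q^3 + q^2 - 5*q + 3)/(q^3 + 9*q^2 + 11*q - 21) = (q - 1)/(q + 7)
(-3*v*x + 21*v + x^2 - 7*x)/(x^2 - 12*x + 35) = (-3*v + x)/(x - 5)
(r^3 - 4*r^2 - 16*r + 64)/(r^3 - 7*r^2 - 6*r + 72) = (r^2 - 16)/(r^2 - 3*r - 18)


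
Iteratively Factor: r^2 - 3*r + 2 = (r - 2)*(r - 1)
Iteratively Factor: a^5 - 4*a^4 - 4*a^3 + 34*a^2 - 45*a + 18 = (a - 1)*(a^4 - 3*a^3 - 7*a^2 + 27*a - 18) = (a - 1)^2*(a^3 - 2*a^2 - 9*a + 18) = (a - 3)*(a - 1)^2*(a^2 + a - 6) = (a - 3)*(a - 2)*(a - 1)^2*(a + 3)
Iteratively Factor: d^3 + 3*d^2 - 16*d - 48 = (d - 4)*(d^2 + 7*d + 12) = (d - 4)*(d + 3)*(d + 4)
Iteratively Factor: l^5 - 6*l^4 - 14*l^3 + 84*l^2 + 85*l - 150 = (l - 5)*(l^4 - l^3 - 19*l^2 - 11*l + 30) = (l - 5)^2*(l^3 + 4*l^2 + l - 6) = (l - 5)^2*(l - 1)*(l^2 + 5*l + 6) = (l - 5)^2*(l - 1)*(l + 2)*(l + 3)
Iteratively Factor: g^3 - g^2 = (g - 1)*(g^2) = g*(g - 1)*(g)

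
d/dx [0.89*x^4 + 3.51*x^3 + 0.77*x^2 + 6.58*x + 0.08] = 3.56*x^3 + 10.53*x^2 + 1.54*x + 6.58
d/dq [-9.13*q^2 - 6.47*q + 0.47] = -18.26*q - 6.47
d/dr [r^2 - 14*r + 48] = 2*r - 14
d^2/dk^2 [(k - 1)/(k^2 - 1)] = 2/(k^3 + 3*k^2 + 3*k + 1)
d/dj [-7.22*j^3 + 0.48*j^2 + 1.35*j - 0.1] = -21.66*j^2 + 0.96*j + 1.35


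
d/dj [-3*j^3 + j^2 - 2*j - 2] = -9*j^2 + 2*j - 2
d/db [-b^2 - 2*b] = -2*b - 2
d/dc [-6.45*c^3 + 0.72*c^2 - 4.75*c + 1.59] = -19.35*c^2 + 1.44*c - 4.75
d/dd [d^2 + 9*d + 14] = 2*d + 9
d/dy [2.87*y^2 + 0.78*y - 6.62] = 5.74*y + 0.78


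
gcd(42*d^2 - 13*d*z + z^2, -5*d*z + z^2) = 1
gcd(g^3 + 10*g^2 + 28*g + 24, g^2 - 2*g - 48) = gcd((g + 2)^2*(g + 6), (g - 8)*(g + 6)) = g + 6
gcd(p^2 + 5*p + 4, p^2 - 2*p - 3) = p + 1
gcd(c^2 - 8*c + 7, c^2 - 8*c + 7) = c^2 - 8*c + 7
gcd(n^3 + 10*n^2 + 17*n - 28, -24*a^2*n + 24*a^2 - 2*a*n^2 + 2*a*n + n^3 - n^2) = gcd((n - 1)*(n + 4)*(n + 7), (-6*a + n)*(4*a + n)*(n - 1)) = n - 1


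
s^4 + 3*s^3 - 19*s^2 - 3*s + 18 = (s - 3)*(s - 1)*(s + 1)*(s + 6)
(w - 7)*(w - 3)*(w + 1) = w^3 - 9*w^2 + 11*w + 21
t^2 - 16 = (t - 4)*(t + 4)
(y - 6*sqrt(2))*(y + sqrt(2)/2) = y^2 - 11*sqrt(2)*y/2 - 6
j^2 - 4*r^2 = (j - 2*r)*(j + 2*r)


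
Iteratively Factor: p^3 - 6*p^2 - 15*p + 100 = (p - 5)*(p^2 - p - 20) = (p - 5)^2*(p + 4)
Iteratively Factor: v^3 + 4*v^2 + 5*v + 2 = (v + 2)*(v^2 + 2*v + 1) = (v + 1)*(v + 2)*(v + 1)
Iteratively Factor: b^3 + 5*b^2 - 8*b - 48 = (b + 4)*(b^2 + b - 12) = (b - 3)*(b + 4)*(b + 4)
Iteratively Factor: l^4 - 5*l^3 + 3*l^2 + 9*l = (l)*(l^3 - 5*l^2 + 3*l + 9) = l*(l + 1)*(l^2 - 6*l + 9) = l*(l - 3)*(l + 1)*(l - 3)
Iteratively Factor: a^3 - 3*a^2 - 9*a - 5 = (a - 5)*(a^2 + 2*a + 1) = (a - 5)*(a + 1)*(a + 1)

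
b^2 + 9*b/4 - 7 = (b - 7/4)*(b + 4)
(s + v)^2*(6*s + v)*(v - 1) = 6*s^3*v - 6*s^3 + 13*s^2*v^2 - 13*s^2*v + 8*s*v^3 - 8*s*v^2 + v^4 - v^3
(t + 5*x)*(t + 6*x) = t^2 + 11*t*x + 30*x^2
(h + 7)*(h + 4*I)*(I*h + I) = I*h^3 - 4*h^2 + 8*I*h^2 - 32*h + 7*I*h - 28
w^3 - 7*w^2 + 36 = (w - 6)*(w - 3)*(w + 2)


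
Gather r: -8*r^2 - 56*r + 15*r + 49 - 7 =-8*r^2 - 41*r + 42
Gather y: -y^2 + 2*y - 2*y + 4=4 - y^2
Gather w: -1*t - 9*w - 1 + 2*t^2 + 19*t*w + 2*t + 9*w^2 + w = 2*t^2 + t + 9*w^2 + w*(19*t - 8) - 1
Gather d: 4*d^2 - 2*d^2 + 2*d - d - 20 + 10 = 2*d^2 + d - 10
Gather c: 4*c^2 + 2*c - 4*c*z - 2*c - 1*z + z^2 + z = 4*c^2 - 4*c*z + z^2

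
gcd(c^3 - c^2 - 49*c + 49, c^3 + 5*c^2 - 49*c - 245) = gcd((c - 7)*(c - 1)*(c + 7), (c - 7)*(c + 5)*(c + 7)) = c^2 - 49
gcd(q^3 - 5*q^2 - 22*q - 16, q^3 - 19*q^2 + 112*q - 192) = q - 8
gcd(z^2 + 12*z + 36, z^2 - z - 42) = z + 6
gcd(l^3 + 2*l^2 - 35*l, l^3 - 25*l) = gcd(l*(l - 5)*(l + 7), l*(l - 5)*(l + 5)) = l^2 - 5*l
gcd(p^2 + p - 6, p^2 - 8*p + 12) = p - 2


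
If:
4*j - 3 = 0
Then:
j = 3/4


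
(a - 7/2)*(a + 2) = a^2 - 3*a/2 - 7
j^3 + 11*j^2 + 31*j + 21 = (j + 1)*(j + 3)*(j + 7)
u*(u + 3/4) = u^2 + 3*u/4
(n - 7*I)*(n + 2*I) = n^2 - 5*I*n + 14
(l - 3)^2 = l^2 - 6*l + 9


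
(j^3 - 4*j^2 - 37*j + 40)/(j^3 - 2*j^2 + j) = (j^2 - 3*j - 40)/(j*(j - 1))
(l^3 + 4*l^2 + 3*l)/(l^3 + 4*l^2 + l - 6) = l*(l + 1)/(l^2 + l - 2)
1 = 1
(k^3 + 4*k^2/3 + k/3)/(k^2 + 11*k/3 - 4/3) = k*(3*k^2 + 4*k + 1)/(3*k^2 + 11*k - 4)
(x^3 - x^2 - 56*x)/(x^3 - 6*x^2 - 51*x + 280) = x/(x - 5)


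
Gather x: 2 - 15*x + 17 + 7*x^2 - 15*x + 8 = 7*x^2 - 30*x + 27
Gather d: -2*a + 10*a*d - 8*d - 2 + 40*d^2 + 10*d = -2*a + 40*d^2 + d*(10*a + 2) - 2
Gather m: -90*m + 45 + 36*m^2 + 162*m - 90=36*m^2 + 72*m - 45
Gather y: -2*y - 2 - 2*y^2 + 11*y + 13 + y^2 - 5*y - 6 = -y^2 + 4*y + 5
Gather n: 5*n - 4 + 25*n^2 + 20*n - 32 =25*n^2 + 25*n - 36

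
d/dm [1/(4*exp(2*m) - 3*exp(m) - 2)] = (3 - 8*exp(m))*exp(m)/(-4*exp(2*m) + 3*exp(m) + 2)^2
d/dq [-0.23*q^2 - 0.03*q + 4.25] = -0.46*q - 0.03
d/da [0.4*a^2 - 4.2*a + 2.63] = 0.8*a - 4.2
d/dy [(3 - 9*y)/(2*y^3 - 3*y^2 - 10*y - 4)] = 3*(12*y^3 - 15*y^2 + 6*y + 22)/(4*y^6 - 12*y^5 - 31*y^4 + 44*y^3 + 124*y^2 + 80*y + 16)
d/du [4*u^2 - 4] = 8*u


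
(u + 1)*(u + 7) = u^2 + 8*u + 7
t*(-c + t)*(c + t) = -c^2*t + t^3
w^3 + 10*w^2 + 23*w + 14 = (w + 1)*(w + 2)*(w + 7)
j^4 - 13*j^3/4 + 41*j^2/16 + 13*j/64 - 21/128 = (j - 7/4)*(j - 3/2)*(j - 1/4)*(j + 1/4)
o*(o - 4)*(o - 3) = o^3 - 7*o^2 + 12*o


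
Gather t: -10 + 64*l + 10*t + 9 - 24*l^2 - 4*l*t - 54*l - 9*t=-24*l^2 + 10*l + t*(1 - 4*l) - 1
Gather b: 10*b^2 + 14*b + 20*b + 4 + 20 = 10*b^2 + 34*b + 24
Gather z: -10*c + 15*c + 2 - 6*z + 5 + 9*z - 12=5*c + 3*z - 5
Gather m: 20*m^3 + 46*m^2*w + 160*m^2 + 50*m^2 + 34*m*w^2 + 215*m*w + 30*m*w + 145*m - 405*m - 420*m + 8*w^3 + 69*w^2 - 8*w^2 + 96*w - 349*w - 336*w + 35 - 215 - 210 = 20*m^3 + m^2*(46*w + 210) + m*(34*w^2 + 245*w - 680) + 8*w^3 + 61*w^2 - 589*w - 390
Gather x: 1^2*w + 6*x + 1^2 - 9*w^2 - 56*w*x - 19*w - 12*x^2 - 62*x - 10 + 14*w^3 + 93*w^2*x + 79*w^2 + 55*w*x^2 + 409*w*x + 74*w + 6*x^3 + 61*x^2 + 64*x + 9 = 14*w^3 + 70*w^2 + 56*w + 6*x^3 + x^2*(55*w + 49) + x*(93*w^2 + 353*w + 8)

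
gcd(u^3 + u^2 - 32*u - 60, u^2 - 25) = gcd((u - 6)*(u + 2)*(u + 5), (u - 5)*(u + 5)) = u + 5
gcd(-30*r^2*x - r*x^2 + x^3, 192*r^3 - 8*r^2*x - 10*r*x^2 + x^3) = -6*r + x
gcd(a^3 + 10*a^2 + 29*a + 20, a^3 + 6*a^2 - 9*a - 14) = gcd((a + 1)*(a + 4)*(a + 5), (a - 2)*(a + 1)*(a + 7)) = a + 1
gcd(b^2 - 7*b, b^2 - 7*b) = b^2 - 7*b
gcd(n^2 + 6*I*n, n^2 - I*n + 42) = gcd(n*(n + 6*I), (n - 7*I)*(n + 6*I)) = n + 6*I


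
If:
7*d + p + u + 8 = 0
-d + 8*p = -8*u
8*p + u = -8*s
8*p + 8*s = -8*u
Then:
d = -64/57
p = -8/57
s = 8/57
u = 0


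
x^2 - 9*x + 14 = (x - 7)*(x - 2)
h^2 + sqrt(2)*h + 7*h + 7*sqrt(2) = (h + 7)*(h + sqrt(2))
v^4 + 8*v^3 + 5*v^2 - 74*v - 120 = (v - 3)*(v + 2)*(v + 4)*(v + 5)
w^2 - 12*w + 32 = (w - 8)*(w - 4)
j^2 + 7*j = j*(j + 7)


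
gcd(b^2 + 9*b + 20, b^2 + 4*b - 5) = b + 5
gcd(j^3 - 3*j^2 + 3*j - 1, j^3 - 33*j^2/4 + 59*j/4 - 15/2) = j - 1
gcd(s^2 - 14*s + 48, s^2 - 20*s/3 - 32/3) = s - 8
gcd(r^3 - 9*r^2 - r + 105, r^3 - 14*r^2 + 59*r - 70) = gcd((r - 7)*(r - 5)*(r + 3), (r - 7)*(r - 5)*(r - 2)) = r^2 - 12*r + 35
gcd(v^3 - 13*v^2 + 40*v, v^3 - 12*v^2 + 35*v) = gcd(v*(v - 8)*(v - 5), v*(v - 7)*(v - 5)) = v^2 - 5*v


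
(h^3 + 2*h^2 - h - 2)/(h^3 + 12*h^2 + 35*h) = (h^3 + 2*h^2 - h - 2)/(h*(h^2 + 12*h + 35))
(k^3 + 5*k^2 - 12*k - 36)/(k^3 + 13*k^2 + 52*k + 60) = (k - 3)/(k + 5)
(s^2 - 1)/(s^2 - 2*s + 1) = (s + 1)/(s - 1)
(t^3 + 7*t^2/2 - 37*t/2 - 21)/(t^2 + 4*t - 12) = (2*t^2 - 5*t - 7)/(2*(t - 2))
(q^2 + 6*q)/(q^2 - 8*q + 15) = q*(q + 6)/(q^2 - 8*q + 15)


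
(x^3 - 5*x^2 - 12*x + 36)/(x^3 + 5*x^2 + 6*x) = (x^2 - 8*x + 12)/(x*(x + 2))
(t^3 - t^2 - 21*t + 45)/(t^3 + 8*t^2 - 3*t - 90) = (t - 3)/(t + 6)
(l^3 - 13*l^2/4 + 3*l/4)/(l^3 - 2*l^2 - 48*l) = (-4*l^2 + 13*l - 3)/(4*(-l^2 + 2*l + 48))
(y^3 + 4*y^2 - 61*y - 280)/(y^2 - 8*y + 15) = (y^3 + 4*y^2 - 61*y - 280)/(y^2 - 8*y + 15)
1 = 1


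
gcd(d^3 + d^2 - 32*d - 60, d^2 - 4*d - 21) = 1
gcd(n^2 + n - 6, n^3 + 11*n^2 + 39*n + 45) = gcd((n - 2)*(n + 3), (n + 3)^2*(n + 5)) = n + 3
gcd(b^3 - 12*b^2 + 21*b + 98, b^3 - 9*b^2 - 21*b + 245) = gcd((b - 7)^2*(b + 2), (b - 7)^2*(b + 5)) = b^2 - 14*b + 49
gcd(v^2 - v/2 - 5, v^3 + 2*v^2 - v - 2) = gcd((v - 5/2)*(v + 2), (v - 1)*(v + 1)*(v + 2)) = v + 2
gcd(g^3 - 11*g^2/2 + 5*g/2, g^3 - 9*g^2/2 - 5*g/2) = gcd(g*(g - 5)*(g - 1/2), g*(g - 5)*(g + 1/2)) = g^2 - 5*g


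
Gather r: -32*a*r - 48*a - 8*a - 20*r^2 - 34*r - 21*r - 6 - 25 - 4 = -56*a - 20*r^2 + r*(-32*a - 55) - 35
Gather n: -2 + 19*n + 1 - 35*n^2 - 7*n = -35*n^2 + 12*n - 1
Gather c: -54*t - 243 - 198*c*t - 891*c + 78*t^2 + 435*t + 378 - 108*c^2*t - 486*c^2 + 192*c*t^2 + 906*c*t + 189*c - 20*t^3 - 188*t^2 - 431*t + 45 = c^2*(-108*t - 486) + c*(192*t^2 + 708*t - 702) - 20*t^3 - 110*t^2 - 50*t + 180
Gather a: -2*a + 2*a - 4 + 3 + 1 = 0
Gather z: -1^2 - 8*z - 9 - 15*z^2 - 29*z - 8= -15*z^2 - 37*z - 18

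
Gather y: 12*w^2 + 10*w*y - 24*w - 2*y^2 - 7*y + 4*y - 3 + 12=12*w^2 - 24*w - 2*y^2 + y*(10*w - 3) + 9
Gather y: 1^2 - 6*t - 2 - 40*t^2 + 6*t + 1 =-40*t^2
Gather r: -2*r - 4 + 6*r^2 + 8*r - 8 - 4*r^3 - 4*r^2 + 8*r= -4*r^3 + 2*r^2 + 14*r - 12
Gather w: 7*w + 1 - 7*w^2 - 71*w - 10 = -7*w^2 - 64*w - 9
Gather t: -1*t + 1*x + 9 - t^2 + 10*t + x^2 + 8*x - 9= -t^2 + 9*t + x^2 + 9*x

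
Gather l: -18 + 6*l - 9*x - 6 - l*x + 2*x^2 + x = l*(6 - x) + 2*x^2 - 8*x - 24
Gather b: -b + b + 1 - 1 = 0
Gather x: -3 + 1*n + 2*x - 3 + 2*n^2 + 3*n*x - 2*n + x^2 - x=2*n^2 - n + x^2 + x*(3*n + 1) - 6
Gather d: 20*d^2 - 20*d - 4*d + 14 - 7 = 20*d^2 - 24*d + 7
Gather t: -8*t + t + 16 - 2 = 14 - 7*t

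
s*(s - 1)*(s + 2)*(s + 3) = s^4 + 4*s^3 + s^2 - 6*s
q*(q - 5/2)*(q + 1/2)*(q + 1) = q^4 - q^3 - 13*q^2/4 - 5*q/4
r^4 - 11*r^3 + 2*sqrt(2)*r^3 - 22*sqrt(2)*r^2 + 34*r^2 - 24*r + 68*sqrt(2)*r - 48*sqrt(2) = (r - 6)*(r - 4)*(r - 1)*(r + 2*sqrt(2))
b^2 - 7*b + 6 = (b - 6)*(b - 1)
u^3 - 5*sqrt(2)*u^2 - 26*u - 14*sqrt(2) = (u - 7*sqrt(2))*(u + sqrt(2))^2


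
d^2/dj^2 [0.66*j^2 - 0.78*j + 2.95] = 1.32000000000000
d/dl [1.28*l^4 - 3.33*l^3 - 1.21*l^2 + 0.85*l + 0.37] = 5.12*l^3 - 9.99*l^2 - 2.42*l + 0.85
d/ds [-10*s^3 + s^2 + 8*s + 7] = -30*s^2 + 2*s + 8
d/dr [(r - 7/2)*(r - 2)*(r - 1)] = 3*r^2 - 13*r + 25/2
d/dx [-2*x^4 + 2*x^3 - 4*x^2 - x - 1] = -8*x^3 + 6*x^2 - 8*x - 1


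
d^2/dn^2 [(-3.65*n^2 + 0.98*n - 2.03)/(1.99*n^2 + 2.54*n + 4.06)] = (-1.4210854715202e-14*n^4 + 44.660376*n^3 + 128.704842*n^2 - 109.0719*n - 133.933716)/(7.880599*n^6 + 30.175962*n^5 + 86.75007*n^4 + 139.51712*n^3 + 176.98758*n^2 + 125.605032*n + 66.923416)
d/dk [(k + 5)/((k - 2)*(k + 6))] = (-k^2 - 10*k - 32)/(k^4 + 8*k^3 - 8*k^2 - 96*k + 144)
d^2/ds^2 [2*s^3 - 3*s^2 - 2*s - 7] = 12*s - 6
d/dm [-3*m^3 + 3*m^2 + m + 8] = -9*m^2 + 6*m + 1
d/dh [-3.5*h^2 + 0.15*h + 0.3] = 0.15 - 7.0*h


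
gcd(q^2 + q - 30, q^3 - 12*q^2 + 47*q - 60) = q - 5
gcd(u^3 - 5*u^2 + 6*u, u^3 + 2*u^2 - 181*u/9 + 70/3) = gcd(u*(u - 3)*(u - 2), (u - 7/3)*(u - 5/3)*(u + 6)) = 1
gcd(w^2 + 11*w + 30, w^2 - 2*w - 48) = w + 6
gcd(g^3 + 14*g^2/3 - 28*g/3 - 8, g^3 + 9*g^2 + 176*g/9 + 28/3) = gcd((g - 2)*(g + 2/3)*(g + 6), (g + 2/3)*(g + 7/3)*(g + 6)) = g^2 + 20*g/3 + 4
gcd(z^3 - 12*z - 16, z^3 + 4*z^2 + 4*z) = z^2 + 4*z + 4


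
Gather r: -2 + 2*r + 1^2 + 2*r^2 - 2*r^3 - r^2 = -2*r^3 + r^2 + 2*r - 1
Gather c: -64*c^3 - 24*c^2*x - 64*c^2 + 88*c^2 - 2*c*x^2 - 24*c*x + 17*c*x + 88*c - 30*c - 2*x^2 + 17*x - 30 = -64*c^3 + c^2*(24 - 24*x) + c*(-2*x^2 - 7*x + 58) - 2*x^2 + 17*x - 30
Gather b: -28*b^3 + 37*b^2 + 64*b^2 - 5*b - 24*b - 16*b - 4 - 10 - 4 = -28*b^3 + 101*b^2 - 45*b - 18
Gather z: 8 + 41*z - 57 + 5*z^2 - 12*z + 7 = 5*z^2 + 29*z - 42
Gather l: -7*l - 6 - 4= -7*l - 10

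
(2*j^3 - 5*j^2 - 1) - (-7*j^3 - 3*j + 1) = 9*j^3 - 5*j^2 + 3*j - 2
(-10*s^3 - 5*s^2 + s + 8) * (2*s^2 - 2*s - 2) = -20*s^5 + 10*s^4 + 32*s^3 + 24*s^2 - 18*s - 16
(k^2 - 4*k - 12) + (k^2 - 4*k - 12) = 2*k^2 - 8*k - 24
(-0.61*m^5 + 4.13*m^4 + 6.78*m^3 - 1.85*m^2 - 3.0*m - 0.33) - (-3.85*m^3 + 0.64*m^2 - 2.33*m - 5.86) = -0.61*m^5 + 4.13*m^4 + 10.63*m^3 - 2.49*m^2 - 0.67*m + 5.53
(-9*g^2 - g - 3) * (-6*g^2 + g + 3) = 54*g^4 - 3*g^3 - 10*g^2 - 6*g - 9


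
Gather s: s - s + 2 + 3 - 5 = 0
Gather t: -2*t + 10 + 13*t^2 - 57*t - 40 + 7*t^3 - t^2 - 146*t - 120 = 7*t^3 + 12*t^2 - 205*t - 150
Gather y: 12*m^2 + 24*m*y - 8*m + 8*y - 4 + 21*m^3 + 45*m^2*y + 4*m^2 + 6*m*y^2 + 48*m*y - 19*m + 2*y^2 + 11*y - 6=21*m^3 + 16*m^2 - 27*m + y^2*(6*m + 2) + y*(45*m^2 + 72*m + 19) - 10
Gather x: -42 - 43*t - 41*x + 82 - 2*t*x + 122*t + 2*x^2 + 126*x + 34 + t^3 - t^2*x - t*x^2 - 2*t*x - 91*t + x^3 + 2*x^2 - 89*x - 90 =t^3 - 12*t + x^3 + x^2*(4 - t) + x*(-t^2 - 4*t - 4) - 16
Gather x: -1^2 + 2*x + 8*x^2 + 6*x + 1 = 8*x^2 + 8*x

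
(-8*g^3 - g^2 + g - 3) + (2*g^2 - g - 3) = -8*g^3 + g^2 - 6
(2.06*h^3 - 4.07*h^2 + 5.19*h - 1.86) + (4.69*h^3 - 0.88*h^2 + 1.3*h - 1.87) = 6.75*h^3 - 4.95*h^2 + 6.49*h - 3.73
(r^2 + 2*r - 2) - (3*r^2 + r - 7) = -2*r^2 + r + 5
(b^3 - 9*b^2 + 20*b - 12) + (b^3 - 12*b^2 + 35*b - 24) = 2*b^3 - 21*b^2 + 55*b - 36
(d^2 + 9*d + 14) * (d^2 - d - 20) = d^4 + 8*d^3 - 15*d^2 - 194*d - 280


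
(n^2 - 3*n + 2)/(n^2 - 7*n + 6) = (n - 2)/(n - 6)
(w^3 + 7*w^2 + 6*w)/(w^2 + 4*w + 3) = w*(w + 6)/(w + 3)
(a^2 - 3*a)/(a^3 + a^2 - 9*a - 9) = a/(a^2 + 4*a + 3)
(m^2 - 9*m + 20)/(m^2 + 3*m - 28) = (m - 5)/(m + 7)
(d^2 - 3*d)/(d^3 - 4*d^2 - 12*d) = (3 - d)/(-d^2 + 4*d + 12)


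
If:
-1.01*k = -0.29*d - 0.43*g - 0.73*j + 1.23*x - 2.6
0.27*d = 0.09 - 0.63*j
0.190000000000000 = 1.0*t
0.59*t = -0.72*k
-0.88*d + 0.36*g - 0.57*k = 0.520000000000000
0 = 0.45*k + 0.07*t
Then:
No Solution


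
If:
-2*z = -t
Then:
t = 2*z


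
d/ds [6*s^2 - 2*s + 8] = 12*s - 2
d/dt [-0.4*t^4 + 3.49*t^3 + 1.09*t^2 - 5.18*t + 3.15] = -1.6*t^3 + 10.47*t^2 + 2.18*t - 5.18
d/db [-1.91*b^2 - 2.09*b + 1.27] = -3.82*b - 2.09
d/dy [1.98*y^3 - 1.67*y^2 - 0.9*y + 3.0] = 5.94*y^2 - 3.34*y - 0.9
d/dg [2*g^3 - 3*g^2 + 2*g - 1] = 6*g^2 - 6*g + 2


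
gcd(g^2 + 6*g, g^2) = g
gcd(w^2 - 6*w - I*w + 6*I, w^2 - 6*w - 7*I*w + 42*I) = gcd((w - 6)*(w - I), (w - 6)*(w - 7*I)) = w - 6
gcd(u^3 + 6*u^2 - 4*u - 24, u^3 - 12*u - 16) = u + 2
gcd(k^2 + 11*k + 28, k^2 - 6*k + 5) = 1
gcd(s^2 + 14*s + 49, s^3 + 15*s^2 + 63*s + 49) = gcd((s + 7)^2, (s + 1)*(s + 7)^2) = s^2 + 14*s + 49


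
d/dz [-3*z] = -3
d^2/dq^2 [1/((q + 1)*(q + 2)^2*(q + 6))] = 2*(10*q^4 + 125*q^3 + 528*q^2 + 836*q + 448)/(q^10 + 29*q^9 + 357*q^8 + 2451*q^7 + 10398*q^6 + 28572*q^5 + 51704*q^4 + 61072*q^3 + 45216*q^2 + 19008*q + 3456)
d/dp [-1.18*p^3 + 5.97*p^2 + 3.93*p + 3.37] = -3.54*p^2 + 11.94*p + 3.93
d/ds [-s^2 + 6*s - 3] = 6 - 2*s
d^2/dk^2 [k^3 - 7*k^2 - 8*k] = 6*k - 14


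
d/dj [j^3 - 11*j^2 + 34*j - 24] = 3*j^2 - 22*j + 34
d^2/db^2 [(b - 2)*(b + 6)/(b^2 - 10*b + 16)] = 28/(b^3 - 24*b^2 + 192*b - 512)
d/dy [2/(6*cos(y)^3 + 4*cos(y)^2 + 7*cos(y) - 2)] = 2*(18*cos(y)^2 + 8*cos(y) + 7)*sin(y)/(6*cos(y)^3 + 4*cos(y)^2 + 7*cos(y) - 2)^2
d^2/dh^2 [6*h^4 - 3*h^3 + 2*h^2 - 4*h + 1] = 72*h^2 - 18*h + 4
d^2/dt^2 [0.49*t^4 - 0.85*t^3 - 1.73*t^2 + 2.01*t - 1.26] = 5.88*t^2 - 5.1*t - 3.46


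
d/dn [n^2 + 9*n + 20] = 2*n + 9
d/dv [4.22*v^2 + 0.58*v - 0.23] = 8.44*v + 0.58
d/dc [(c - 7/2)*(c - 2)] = 2*c - 11/2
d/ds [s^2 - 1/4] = 2*s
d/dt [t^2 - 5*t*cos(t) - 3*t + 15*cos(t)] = 5*t*sin(t) + 2*t - 15*sin(t) - 5*cos(t) - 3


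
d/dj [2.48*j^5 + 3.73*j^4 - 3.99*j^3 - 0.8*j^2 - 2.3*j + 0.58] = 12.4*j^4 + 14.92*j^3 - 11.97*j^2 - 1.6*j - 2.3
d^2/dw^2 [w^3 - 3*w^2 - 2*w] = 6*w - 6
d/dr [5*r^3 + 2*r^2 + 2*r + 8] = 15*r^2 + 4*r + 2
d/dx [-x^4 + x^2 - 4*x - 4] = -4*x^3 + 2*x - 4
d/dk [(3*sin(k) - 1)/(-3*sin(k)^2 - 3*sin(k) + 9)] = (3*sin(k)^2 - 2*sin(k) + 8)*cos(k)/(3*(sin(k)^2 + sin(k) - 3)^2)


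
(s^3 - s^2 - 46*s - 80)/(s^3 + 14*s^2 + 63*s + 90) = (s^2 - 6*s - 16)/(s^2 + 9*s + 18)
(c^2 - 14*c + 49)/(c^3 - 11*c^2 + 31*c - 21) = (c - 7)/(c^2 - 4*c + 3)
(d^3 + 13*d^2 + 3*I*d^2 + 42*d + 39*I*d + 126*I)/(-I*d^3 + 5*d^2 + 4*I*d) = (I*d^3 + d^2*(-3 + 13*I) + 3*d*(-13 + 14*I) - 126)/(d*(d^2 + 5*I*d - 4))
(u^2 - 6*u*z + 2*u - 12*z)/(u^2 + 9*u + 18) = (u^2 - 6*u*z + 2*u - 12*z)/(u^2 + 9*u + 18)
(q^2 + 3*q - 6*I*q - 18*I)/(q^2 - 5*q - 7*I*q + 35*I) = (q^2 + q*(3 - 6*I) - 18*I)/(q^2 + q*(-5 - 7*I) + 35*I)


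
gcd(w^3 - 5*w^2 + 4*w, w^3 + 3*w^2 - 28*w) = w^2 - 4*w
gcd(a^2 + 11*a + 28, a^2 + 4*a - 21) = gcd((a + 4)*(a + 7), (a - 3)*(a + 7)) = a + 7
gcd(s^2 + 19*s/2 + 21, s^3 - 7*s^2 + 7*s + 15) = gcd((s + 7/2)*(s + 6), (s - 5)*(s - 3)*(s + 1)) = 1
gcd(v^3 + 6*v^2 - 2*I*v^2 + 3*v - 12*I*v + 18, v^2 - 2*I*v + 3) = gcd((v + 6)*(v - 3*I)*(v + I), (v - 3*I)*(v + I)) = v^2 - 2*I*v + 3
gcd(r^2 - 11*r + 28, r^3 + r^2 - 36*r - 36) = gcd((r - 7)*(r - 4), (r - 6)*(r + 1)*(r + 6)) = 1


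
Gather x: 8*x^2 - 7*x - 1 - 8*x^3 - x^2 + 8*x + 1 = -8*x^3 + 7*x^2 + x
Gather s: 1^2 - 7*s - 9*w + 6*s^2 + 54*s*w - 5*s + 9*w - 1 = 6*s^2 + s*(54*w - 12)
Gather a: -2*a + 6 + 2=8 - 2*a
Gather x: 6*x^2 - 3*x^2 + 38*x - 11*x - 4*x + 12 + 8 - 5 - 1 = 3*x^2 + 23*x + 14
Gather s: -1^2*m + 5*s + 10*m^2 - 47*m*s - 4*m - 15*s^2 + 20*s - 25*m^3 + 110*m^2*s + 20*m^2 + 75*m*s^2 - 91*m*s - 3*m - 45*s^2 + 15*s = -25*m^3 + 30*m^2 - 8*m + s^2*(75*m - 60) + s*(110*m^2 - 138*m + 40)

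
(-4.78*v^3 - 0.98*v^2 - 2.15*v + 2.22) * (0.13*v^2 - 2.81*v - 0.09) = -0.6214*v^5 + 13.3044*v^4 + 2.9045*v^3 + 6.4183*v^2 - 6.0447*v - 0.1998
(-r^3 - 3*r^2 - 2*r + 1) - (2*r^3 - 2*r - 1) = -3*r^3 - 3*r^2 + 2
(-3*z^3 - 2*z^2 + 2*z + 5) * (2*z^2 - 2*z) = -6*z^5 + 2*z^4 + 8*z^3 + 6*z^2 - 10*z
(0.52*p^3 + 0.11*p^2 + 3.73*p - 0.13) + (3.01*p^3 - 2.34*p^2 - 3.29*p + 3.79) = 3.53*p^3 - 2.23*p^2 + 0.44*p + 3.66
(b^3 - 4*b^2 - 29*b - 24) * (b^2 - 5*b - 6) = b^5 - 9*b^4 - 15*b^3 + 145*b^2 + 294*b + 144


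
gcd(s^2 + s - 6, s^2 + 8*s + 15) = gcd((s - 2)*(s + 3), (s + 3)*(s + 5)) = s + 3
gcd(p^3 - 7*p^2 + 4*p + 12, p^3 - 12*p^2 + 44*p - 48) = p^2 - 8*p + 12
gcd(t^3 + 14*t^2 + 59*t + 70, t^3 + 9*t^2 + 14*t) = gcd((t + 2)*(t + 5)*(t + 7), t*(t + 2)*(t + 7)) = t^2 + 9*t + 14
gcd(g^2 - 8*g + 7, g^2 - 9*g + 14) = g - 7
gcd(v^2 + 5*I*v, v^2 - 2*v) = v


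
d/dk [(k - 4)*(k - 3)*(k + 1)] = 3*k^2 - 12*k + 5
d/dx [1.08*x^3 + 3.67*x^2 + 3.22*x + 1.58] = 3.24*x^2 + 7.34*x + 3.22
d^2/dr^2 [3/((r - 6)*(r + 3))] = 6*((r - 6)^2 + (r - 6)*(r + 3) + (r + 3)^2)/((r - 6)^3*(r + 3)^3)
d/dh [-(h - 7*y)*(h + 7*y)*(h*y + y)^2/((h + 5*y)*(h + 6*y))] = y^2*(h + 1)*((h + 1)*(h - 7*y)*(h + 5*y)*(h + 7*y) + (h + 1)*(h - 7*y)*(h + 6*y)*(h + 7*y) + (h + 5*y)*(h + 6*y)*((-h + 7*y)*(h + 1) - (h + 1)*(h + 7*y) - 2*(h - 7*y)*(h + 7*y)))/((h + 5*y)^2*(h + 6*y)^2)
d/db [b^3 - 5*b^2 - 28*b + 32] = 3*b^2 - 10*b - 28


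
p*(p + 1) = p^2 + p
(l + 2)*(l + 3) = l^2 + 5*l + 6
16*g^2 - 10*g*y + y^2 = (-8*g + y)*(-2*g + y)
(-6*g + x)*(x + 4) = -6*g*x - 24*g + x^2 + 4*x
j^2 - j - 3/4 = (j - 3/2)*(j + 1/2)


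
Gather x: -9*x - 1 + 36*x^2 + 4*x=36*x^2 - 5*x - 1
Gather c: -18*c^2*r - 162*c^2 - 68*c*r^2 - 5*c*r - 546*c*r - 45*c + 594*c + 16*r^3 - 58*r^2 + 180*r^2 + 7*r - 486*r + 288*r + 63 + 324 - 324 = c^2*(-18*r - 162) + c*(-68*r^2 - 551*r + 549) + 16*r^3 + 122*r^2 - 191*r + 63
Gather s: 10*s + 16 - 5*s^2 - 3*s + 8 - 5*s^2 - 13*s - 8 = -10*s^2 - 6*s + 16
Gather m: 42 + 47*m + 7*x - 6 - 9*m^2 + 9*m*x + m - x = -9*m^2 + m*(9*x + 48) + 6*x + 36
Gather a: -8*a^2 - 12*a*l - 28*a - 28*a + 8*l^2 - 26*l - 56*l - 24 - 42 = -8*a^2 + a*(-12*l - 56) + 8*l^2 - 82*l - 66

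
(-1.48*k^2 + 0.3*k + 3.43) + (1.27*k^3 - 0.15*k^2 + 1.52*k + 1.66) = 1.27*k^3 - 1.63*k^2 + 1.82*k + 5.09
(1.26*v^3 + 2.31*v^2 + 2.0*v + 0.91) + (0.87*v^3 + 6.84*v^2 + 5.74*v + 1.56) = 2.13*v^3 + 9.15*v^2 + 7.74*v + 2.47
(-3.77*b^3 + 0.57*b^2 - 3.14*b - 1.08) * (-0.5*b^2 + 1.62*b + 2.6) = 1.885*b^5 - 6.3924*b^4 - 7.3086*b^3 - 3.0648*b^2 - 9.9136*b - 2.808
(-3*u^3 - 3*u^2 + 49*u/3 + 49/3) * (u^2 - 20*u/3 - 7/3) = -3*u^5 + 17*u^4 + 130*u^3/3 - 770*u^2/9 - 147*u - 343/9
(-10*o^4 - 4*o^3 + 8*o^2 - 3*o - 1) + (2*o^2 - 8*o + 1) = -10*o^4 - 4*o^3 + 10*o^2 - 11*o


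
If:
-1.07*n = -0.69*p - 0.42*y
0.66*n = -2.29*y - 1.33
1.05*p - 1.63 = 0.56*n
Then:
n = 1.01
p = 2.09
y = -0.87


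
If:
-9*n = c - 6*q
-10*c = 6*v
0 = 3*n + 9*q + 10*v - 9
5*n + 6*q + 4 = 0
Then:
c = -1152/1373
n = -310/1373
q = -657/1373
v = 1920/1373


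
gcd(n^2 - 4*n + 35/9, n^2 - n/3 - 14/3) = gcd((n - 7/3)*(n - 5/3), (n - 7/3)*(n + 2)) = n - 7/3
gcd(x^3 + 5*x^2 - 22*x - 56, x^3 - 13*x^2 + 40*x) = 1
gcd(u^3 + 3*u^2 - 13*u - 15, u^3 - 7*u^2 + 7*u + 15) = u^2 - 2*u - 3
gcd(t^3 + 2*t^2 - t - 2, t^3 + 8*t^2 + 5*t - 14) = t^2 + t - 2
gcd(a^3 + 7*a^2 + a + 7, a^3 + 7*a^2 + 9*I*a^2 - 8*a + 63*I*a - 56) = a^2 + a*(7 + I) + 7*I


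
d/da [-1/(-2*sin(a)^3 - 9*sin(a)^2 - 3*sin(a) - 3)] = 3*(-6*sin(a) + cos(2*a) - 2)*cos(a)/(2*sin(a)^3 + 9*sin(a)^2 + 3*sin(a) + 3)^2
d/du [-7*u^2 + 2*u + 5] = 2 - 14*u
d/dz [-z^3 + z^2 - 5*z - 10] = -3*z^2 + 2*z - 5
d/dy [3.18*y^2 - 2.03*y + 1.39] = 6.36*y - 2.03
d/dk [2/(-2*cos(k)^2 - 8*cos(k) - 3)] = -8*(cos(k) + 2)*sin(k)/(8*cos(k) + cos(2*k) + 4)^2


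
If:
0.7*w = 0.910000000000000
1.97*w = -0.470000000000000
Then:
No Solution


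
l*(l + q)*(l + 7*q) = l^3 + 8*l^2*q + 7*l*q^2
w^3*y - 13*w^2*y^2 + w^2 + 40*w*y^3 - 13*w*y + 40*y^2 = (w - 8*y)*(w - 5*y)*(w*y + 1)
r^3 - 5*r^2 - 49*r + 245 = (r - 7)*(r - 5)*(r + 7)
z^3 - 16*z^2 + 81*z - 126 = (z - 7)*(z - 6)*(z - 3)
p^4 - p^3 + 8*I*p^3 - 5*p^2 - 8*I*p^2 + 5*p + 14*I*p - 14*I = (p - 1)*(p - I)*(p + 2*I)*(p + 7*I)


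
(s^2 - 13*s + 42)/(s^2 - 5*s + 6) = (s^2 - 13*s + 42)/(s^2 - 5*s + 6)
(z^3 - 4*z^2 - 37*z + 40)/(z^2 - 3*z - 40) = z - 1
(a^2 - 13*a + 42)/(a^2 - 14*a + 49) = (a - 6)/(a - 7)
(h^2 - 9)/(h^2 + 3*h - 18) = (h + 3)/(h + 6)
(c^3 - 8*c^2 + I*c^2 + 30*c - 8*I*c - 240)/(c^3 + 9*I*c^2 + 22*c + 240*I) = (c - 8)/(c + 8*I)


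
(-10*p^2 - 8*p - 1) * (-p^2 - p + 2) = 10*p^4 + 18*p^3 - 11*p^2 - 15*p - 2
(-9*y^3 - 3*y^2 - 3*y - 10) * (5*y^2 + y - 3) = -45*y^5 - 24*y^4 + 9*y^3 - 44*y^2 - y + 30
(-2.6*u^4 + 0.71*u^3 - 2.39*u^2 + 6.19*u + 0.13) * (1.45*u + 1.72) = -3.77*u^5 - 3.4425*u^4 - 2.2443*u^3 + 4.8647*u^2 + 10.8353*u + 0.2236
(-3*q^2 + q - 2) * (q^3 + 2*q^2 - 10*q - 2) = -3*q^5 - 5*q^4 + 30*q^3 - 8*q^2 + 18*q + 4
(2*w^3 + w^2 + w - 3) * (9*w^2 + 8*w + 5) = 18*w^5 + 25*w^4 + 27*w^3 - 14*w^2 - 19*w - 15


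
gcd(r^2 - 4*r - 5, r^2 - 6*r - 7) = r + 1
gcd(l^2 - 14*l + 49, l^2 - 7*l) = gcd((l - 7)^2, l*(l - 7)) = l - 7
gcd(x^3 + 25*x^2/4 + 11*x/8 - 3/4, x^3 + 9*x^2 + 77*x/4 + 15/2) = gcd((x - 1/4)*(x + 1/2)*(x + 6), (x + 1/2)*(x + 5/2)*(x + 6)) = x^2 + 13*x/2 + 3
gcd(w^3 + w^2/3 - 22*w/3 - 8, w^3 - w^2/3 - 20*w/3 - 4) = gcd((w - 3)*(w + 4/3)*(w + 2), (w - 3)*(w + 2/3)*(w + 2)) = w^2 - w - 6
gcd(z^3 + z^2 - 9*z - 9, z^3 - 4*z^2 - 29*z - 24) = z^2 + 4*z + 3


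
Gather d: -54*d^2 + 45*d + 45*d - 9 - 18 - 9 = -54*d^2 + 90*d - 36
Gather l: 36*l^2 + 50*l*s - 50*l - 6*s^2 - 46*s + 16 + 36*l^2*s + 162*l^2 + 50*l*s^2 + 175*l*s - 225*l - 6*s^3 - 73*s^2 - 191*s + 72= l^2*(36*s + 198) + l*(50*s^2 + 225*s - 275) - 6*s^3 - 79*s^2 - 237*s + 88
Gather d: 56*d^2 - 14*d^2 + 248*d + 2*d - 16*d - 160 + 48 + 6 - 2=42*d^2 + 234*d - 108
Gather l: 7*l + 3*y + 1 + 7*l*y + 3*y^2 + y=l*(7*y + 7) + 3*y^2 + 4*y + 1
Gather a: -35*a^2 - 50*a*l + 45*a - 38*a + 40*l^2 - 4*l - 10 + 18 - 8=-35*a^2 + a*(7 - 50*l) + 40*l^2 - 4*l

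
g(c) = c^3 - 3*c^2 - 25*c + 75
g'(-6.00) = 119.00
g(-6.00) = -99.00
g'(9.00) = 164.00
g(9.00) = 336.00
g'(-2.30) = 4.67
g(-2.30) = 104.46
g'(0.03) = -25.18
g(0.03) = 74.25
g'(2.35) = -22.53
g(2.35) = 12.66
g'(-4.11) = 50.34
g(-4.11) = 57.65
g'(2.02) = -24.88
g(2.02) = 20.50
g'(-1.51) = -9.10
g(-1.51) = 102.47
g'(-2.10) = 0.83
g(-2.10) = 105.01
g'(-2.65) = 11.97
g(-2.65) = 101.57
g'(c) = 3*c^2 - 6*c - 25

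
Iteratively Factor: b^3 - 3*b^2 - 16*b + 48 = (b + 4)*(b^2 - 7*b + 12) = (b - 3)*(b + 4)*(b - 4)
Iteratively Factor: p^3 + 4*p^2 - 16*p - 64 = (p - 4)*(p^2 + 8*p + 16) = (p - 4)*(p + 4)*(p + 4)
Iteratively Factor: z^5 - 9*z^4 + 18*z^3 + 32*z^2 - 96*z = (z - 3)*(z^4 - 6*z^3 + 32*z) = (z - 3)*(z + 2)*(z^3 - 8*z^2 + 16*z) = (z - 4)*(z - 3)*(z + 2)*(z^2 - 4*z) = z*(z - 4)*(z - 3)*(z + 2)*(z - 4)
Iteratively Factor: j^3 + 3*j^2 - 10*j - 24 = (j + 4)*(j^2 - j - 6) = (j + 2)*(j + 4)*(j - 3)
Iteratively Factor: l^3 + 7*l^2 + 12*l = (l)*(l^2 + 7*l + 12) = l*(l + 3)*(l + 4)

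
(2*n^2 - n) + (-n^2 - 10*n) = n^2 - 11*n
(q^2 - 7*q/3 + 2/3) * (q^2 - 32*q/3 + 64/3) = q^4 - 13*q^3 + 422*q^2/9 - 512*q/9 + 128/9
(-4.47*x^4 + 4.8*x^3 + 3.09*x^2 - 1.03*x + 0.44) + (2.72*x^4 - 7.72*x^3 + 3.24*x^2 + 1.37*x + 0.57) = -1.75*x^4 - 2.92*x^3 + 6.33*x^2 + 0.34*x + 1.01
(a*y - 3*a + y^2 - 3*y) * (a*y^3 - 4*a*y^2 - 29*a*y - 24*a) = a^2*y^4 - 7*a^2*y^3 - 17*a^2*y^2 + 63*a^2*y + 72*a^2 + a*y^5 - 7*a*y^4 - 17*a*y^3 + 63*a*y^2 + 72*a*y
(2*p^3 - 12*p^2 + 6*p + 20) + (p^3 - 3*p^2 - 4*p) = 3*p^3 - 15*p^2 + 2*p + 20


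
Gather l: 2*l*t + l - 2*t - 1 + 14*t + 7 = l*(2*t + 1) + 12*t + 6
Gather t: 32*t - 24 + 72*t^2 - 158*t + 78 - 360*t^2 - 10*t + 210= -288*t^2 - 136*t + 264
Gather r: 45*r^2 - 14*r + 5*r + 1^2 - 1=45*r^2 - 9*r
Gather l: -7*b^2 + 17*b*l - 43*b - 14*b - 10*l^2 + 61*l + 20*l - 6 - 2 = -7*b^2 - 57*b - 10*l^2 + l*(17*b + 81) - 8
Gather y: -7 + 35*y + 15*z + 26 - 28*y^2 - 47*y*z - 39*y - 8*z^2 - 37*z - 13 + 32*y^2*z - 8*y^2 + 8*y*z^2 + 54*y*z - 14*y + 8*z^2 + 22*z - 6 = y^2*(32*z - 36) + y*(8*z^2 + 7*z - 18)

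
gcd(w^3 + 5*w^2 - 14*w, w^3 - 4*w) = w^2 - 2*w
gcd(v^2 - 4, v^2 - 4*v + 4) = v - 2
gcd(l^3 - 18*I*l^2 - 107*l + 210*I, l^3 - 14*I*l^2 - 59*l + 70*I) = l^2 - 12*I*l - 35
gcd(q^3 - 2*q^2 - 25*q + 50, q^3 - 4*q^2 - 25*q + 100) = q^2 - 25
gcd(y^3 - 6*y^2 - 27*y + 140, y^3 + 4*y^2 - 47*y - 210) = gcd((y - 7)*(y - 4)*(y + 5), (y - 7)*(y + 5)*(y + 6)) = y^2 - 2*y - 35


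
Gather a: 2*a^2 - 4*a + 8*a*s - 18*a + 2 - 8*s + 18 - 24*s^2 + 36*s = 2*a^2 + a*(8*s - 22) - 24*s^2 + 28*s + 20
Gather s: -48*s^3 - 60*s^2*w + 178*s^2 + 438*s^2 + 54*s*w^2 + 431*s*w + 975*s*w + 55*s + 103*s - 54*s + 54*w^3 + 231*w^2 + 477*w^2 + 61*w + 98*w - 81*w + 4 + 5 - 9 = -48*s^3 + s^2*(616 - 60*w) + s*(54*w^2 + 1406*w + 104) + 54*w^3 + 708*w^2 + 78*w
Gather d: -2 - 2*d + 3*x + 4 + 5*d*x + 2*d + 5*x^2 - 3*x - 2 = 5*d*x + 5*x^2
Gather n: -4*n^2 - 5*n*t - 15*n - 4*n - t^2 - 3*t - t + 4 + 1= -4*n^2 + n*(-5*t - 19) - t^2 - 4*t + 5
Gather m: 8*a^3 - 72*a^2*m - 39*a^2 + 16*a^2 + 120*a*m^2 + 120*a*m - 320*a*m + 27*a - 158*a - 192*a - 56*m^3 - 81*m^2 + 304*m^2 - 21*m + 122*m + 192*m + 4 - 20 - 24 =8*a^3 - 23*a^2 - 323*a - 56*m^3 + m^2*(120*a + 223) + m*(-72*a^2 - 200*a + 293) - 40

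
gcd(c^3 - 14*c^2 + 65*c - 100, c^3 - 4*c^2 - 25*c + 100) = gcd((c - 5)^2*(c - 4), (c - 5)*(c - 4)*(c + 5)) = c^2 - 9*c + 20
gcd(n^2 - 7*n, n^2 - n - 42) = n - 7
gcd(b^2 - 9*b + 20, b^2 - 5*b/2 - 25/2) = b - 5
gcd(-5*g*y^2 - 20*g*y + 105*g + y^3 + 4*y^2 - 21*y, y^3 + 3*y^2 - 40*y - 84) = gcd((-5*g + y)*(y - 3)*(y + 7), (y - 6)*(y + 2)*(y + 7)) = y + 7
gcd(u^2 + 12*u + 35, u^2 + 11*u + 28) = u + 7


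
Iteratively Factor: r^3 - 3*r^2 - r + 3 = (r - 3)*(r^2 - 1) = (r - 3)*(r + 1)*(r - 1)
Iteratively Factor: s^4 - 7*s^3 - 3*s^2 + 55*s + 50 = (s + 1)*(s^3 - 8*s^2 + 5*s + 50) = (s + 1)*(s + 2)*(s^2 - 10*s + 25) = (s - 5)*(s + 1)*(s + 2)*(s - 5)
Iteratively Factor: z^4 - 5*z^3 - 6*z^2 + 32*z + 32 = (z + 1)*(z^3 - 6*z^2 + 32) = (z - 4)*(z + 1)*(z^2 - 2*z - 8) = (z - 4)*(z + 1)*(z + 2)*(z - 4)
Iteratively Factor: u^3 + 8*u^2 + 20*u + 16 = (u + 4)*(u^2 + 4*u + 4) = (u + 2)*(u + 4)*(u + 2)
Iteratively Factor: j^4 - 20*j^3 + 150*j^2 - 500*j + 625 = (j - 5)*(j^3 - 15*j^2 + 75*j - 125) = (j - 5)^2*(j^2 - 10*j + 25) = (j - 5)^3*(j - 5)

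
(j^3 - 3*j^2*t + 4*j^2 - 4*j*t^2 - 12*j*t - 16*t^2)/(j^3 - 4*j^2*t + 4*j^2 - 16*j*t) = (j + t)/j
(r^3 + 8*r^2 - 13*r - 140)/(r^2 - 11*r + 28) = (r^2 + 12*r + 35)/(r - 7)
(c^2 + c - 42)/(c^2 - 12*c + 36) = (c + 7)/(c - 6)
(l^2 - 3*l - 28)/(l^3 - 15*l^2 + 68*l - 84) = (l + 4)/(l^2 - 8*l + 12)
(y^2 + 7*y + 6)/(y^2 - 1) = (y + 6)/(y - 1)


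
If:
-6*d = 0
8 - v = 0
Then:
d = 0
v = 8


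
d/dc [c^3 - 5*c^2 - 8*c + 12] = 3*c^2 - 10*c - 8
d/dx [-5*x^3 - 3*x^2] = 3*x*(-5*x - 2)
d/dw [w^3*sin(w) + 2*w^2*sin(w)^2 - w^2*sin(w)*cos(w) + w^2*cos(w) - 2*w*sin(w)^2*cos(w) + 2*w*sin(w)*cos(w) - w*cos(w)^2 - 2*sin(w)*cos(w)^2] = w^3*cos(w) + 2*w^2*sin(w) + 2*w^2*sin(2*w) - w^2*cos(2*w) + w*sin(w)/2 - 3*w*sin(3*w)/2 + 2*w*cos(w) + 2*w + sin(2*w) - cos(w) - cos(2*w)/2 - cos(3*w) - 1/2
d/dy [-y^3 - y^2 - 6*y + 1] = -3*y^2 - 2*y - 6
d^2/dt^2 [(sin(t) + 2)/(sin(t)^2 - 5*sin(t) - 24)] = (sin(t)^5 + 13*sin(t)^4 + 112*sin(t)^3 + 110*sin(t)^2 + 252*sin(t) + 44)/(-sin(t)^2 + 5*sin(t) + 24)^3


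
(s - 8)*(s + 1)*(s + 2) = s^3 - 5*s^2 - 22*s - 16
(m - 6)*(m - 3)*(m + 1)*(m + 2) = m^4 - 6*m^3 - 7*m^2 + 36*m + 36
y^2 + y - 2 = (y - 1)*(y + 2)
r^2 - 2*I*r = r*(r - 2*I)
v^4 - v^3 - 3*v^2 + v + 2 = (v - 2)*(v - 1)*(v + 1)^2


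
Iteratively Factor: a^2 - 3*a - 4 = (a + 1)*(a - 4)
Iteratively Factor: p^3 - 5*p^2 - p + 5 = (p + 1)*(p^2 - 6*p + 5) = (p - 1)*(p + 1)*(p - 5)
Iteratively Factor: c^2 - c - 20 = (c + 4)*(c - 5)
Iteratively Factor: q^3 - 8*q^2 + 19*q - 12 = (q - 4)*(q^2 - 4*q + 3) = (q - 4)*(q - 3)*(q - 1)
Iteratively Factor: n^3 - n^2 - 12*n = (n + 3)*(n^2 - 4*n) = (n - 4)*(n + 3)*(n)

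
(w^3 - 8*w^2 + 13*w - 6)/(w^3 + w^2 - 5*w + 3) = (w - 6)/(w + 3)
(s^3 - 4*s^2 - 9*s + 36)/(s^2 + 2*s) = (s^3 - 4*s^2 - 9*s + 36)/(s*(s + 2))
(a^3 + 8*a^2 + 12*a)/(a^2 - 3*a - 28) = a*(a^2 + 8*a + 12)/(a^2 - 3*a - 28)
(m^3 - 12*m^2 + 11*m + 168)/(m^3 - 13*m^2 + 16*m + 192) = (m - 7)/(m - 8)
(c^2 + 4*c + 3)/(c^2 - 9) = (c + 1)/(c - 3)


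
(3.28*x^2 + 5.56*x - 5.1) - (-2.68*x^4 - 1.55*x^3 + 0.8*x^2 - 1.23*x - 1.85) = 2.68*x^4 + 1.55*x^3 + 2.48*x^2 + 6.79*x - 3.25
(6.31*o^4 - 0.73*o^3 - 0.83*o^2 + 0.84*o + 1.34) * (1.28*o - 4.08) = 8.0768*o^5 - 26.6792*o^4 + 1.916*o^3 + 4.4616*o^2 - 1.712*o - 5.4672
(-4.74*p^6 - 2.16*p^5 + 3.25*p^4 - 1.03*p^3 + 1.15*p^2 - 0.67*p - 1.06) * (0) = 0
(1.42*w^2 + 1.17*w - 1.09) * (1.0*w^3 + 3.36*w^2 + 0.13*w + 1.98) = 1.42*w^5 + 5.9412*w^4 + 3.0258*w^3 - 0.698700000000001*w^2 + 2.1749*w - 2.1582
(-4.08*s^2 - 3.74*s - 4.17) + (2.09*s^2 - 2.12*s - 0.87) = -1.99*s^2 - 5.86*s - 5.04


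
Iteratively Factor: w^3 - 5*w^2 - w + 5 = (w + 1)*(w^2 - 6*w + 5) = (w - 5)*(w + 1)*(w - 1)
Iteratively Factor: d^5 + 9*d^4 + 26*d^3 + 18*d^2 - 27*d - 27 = (d + 3)*(d^4 + 6*d^3 + 8*d^2 - 6*d - 9) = (d + 1)*(d + 3)*(d^3 + 5*d^2 + 3*d - 9) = (d - 1)*(d + 1)*(d + 3)*(d^2 + 6*d + 9) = (d - 1)*(d + 1)*(d + 3)^2*(d + 3)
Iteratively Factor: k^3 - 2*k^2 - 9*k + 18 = (k - 3)*(k^2 + k - 6) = (k - 3)*(k - 2)*(k + 3)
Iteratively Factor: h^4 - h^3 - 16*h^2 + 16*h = (h - 1)*(h^3 - 16*h) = (h - 1)*(h + 4)*(h^2 - 4*h) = (h - 4)*(h - 1)*(h + 4)*(h)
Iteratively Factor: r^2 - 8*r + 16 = (r - 4)*(r - 4)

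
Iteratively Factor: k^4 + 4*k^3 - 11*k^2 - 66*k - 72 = (k - 4)*(k^3 + 8*k^2 + 21*k + 18) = (k - 4)*(k + 3)*(k^2 + 5*k + 6) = (k - 4)*(k + 2)*(k + 3)*(k + 3)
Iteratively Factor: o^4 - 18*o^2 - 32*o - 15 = (o - 5)*(o^3 + 5*o^2 + 7*o + 3) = (o - 5)*(o + 3)*(o^2 + 2*o + 1) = (o - 5)*(o + 1)*(o + 3)*(o + 1)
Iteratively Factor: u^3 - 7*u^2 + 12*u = (u - 3)*(u^2 - 4*u) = (u - 4)*(u - 3)*(u)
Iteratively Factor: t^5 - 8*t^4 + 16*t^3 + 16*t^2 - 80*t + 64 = (t - 2)*(t^4 - 6*t^3 + 4*t^2 + 24*t - 32) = (t - 2)^2*(t^3 - 4*t^2 - 4*t + 16) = (t - 2)^2*(t + 2)*(t^2 - 6*t + 8) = (t - 4)*(t - 2)^2*(t + 2)*(t - 2)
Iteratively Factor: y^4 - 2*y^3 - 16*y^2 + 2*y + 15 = (y - 1)*(y^3 - y^2 - 17*y - 15) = (y - 5)*(y - 1)*(y^2 + 4*y + 3) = (y - 5)*(y - 1)*(y + 3)*(y + 1)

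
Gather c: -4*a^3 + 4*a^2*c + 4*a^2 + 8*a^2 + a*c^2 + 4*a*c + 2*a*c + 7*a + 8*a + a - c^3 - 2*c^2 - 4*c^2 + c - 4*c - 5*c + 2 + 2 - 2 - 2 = -4*a^3 + 12*a^2 + 16*a - c^3 + c^2*(a - 6) + c*(4*a^2 + 6*a - 8)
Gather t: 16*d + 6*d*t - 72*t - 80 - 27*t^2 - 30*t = 16*d - 27*t^2 + t*(6*d - 102) - 80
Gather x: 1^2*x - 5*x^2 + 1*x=-5*x^2 + 2*x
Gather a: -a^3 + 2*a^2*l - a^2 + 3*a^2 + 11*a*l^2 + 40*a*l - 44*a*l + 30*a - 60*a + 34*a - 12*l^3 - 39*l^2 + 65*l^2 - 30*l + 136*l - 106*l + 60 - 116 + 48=-a^3 + a^2*(2*l + 2) + a*(11*l^2 - 4*l + 4) - 12*l^3 + 26*l^2 - 8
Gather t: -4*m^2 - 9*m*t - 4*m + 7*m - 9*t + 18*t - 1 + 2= -4*m^2 + 3*m + t*(9 - 9*m) + 1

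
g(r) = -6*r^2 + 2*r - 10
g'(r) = 2 - 12*r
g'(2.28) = -25.36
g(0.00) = -10.00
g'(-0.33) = 5.96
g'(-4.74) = 58.88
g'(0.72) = -6.64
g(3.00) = -58.00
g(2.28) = -36.63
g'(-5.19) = 64.28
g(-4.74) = -154.29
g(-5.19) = -182.00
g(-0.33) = -11.31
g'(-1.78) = 23.36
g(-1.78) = -32.57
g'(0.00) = 2.00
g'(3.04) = -34.48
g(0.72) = -11.67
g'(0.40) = -2.80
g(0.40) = -10.16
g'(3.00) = -34.00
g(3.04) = -59.37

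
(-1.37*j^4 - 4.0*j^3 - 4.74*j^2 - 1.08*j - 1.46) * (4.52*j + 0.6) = -6.1924*j^5 - 18.902*j^4 - 23.8248*j^3 - 7.7256*j^2 - 7.2472*j - 0.876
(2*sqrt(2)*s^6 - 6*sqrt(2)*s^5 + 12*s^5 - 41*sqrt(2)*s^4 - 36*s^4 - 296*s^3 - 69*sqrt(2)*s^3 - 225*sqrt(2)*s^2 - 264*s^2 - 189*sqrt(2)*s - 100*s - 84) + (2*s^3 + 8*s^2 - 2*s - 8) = 2*sqrt(2)*s^6 - 6*sqrt(2)*s^5 + 12*s^5 - 41*sqrt(2)*s^4 - 36*s^4 - 294*s^3 - 69*sqrt(2)*s^3 - 225*sqrt(2)*s^2 - 256*s^2 - 189*sqrt(2)*s - 102*s - 92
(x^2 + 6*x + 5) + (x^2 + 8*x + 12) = 2*x^2 + 14*x + 17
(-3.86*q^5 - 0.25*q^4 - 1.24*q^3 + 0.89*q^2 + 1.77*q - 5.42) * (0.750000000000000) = -2.895*q^5 - 0.1875*q^4 - 0.93*q^3 + 0.6675*q^2 + 1.3275*q - 4.065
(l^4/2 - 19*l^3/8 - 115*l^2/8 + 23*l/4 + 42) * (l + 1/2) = l^5/2 - 17*l^4/8 - 249*l^3/16 - 23*l^2/16 + 359*l/8 + 21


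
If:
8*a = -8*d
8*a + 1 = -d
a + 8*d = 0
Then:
No Solution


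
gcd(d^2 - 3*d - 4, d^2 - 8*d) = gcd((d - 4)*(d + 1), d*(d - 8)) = 1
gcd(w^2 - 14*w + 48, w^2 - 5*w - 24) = w - 8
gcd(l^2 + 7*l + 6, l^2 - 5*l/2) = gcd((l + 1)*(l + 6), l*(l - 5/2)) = 1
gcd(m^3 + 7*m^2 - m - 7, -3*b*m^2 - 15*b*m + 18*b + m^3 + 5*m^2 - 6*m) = m - 1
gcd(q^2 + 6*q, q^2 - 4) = 1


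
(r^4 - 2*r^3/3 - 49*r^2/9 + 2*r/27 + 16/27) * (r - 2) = r^5 - 8*r^4/3 - 37*r^3/9 + 296*r^2/27 + 4*r/9 - 32/27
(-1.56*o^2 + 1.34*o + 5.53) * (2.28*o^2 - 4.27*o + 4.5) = -3.5568*o^4 + 9.7164*o^3 - 0.133400000000001*o^2 - 17.5831*o + 24.885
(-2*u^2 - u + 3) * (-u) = 2*u^3 + u^2 - 3*u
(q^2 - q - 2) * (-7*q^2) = -7*q^4 + 7*q^3 + 14*q^2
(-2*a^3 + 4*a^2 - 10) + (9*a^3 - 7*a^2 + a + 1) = 7*a^3 - 3*a^2 + a - 9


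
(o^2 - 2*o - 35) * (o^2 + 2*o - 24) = o^4 - 63*o^2 - 22*o + 840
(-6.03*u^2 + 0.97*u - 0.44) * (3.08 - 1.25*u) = 7.5375*u^3 - 19.7849*u^2 + 3.5376*u - 1.3552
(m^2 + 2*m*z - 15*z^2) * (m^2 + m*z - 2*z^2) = m^4 + 3*m^3*z - 15*m^2*z^2 - 19*m*z^3 + 30*z^4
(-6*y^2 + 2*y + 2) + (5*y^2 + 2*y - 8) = -y^2 + 4*y - 6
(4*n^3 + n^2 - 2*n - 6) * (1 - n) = -4*n^4 + 3*n^3 + 3*n^2 + 4*n - 6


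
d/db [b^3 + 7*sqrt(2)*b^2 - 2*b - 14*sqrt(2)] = 3*b^2 + 14*sqrt(2)*b - 2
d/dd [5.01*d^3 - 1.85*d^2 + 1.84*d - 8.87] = 15.03*d^2 - 3.7*d + 1.84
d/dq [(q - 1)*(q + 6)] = 2*q + 5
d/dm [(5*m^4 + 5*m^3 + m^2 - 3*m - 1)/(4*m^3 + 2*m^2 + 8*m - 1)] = (20*m^6 + 20*m^5 + 126*m^4 + 84*m^3 + 11*m^2 + 2*m + 11)/(16*m^6 + 16*m^5 + 68*m^4 + 24*m^3 + 60*m^2 - 16*m + 1)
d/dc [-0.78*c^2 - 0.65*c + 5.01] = -1.56*c - 0.65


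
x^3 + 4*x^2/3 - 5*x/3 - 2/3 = (x - 1)*(x + 1/3)*(x + 2)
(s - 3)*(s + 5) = s^2 + 2*s - 15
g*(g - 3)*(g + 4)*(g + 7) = g^4 + 8*g^3 - 5*g^2 - 84*g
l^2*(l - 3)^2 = l^4 - 6*l^3 + 9*l^2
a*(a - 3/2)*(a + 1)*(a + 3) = a^4 + 5*a^3/2 - 3*a^2 - 9*a/2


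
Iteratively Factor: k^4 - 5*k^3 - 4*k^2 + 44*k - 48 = (k - 2)*(k^3 - 3*k^2 - 10*k + 24) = (k - 2)^2*(k^2 - k - 12) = (k - 2)^2*(k + 3)*(k - 4)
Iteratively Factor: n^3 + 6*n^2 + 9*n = (n)*(n^2 + 6*n + 9) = n*(n + 3)*(n + 3)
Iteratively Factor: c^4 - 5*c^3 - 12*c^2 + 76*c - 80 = (c + 4)*(c^3 - 9*c^2 + 24*c - 20) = (c - 5)*(c + 4)*(c^2 - 4*c + 4) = (c - 5)*(c - 2)*(c + 4)*(c - 2)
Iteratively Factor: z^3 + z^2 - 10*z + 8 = (z - 2)*(z^2 + 3*z - 4) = (z - 2)*(z + 4)*(z - 1)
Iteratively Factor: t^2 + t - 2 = (t - 1)*(t + 2)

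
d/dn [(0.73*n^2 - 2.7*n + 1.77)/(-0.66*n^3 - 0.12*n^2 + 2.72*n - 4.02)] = (0.4818*n^4 - 3.564*n^3 + 5.1662*n^2 - 5.4444*n + 6.0396)/(0.4356*n^6 + 0.1584*n^5 - 3.576*n^4 + 4.6536*n^3 + 8.3632*n^2 - 21.8688*n + 16.1604)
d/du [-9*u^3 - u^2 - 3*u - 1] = -27*u^2 - 2*u - 3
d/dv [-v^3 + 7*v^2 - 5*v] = -3*v^2 + 14*v - 5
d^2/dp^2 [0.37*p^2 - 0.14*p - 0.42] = 0.740000000000000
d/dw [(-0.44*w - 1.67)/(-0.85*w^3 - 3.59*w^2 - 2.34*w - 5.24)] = (0.374*w^3 + 1.5796*w^2 + 1.0296*w - (0.44*w + 1.67)*(2.55*w^2 + 7.18*w + 2.34) + 2.3056)/(0.85*w^3 + 3.59*w^2 + 2.34*w + 5.24)^2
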